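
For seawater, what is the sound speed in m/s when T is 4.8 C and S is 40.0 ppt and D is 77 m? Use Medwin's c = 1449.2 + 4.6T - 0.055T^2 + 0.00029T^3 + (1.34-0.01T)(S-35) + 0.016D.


c = 1449.2 + 4.6*4.8 - 0.055*4.8^2 + 0.00029*4.8^3 + (1.34 - 0.01*4.8)*(40.0 - 35) + 0.016*77 = 1477.74

1477.74 m/s


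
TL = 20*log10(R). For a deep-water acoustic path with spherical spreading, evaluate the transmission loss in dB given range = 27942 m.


TL = 20*log10(27942) = 88.93

88.93 dB


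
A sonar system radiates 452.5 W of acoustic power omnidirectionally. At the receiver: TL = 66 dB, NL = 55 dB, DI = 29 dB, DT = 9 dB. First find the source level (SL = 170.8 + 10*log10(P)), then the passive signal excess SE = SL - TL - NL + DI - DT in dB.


Step 1: SL = 170.8 + 10*log10(452.5) = 197.36 dB
Step 2: SE = SL - TL - NL + DI - DT = 197.36 - 66 - 55 + 29 - 9 = 96.36

96.36 dB


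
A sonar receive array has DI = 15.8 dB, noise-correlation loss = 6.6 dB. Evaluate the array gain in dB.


AG = DI - L_corr = 15.8 - 6.6 = 9.2

9.2 dB


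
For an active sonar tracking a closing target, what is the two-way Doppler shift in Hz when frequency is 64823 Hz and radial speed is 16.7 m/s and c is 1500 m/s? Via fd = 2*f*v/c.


fd = 2*f*v/c = 2 * 64823 * 16.7 / 1500 = 1443.39

1443.39 Hz


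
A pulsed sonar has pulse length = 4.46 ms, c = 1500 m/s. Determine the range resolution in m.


dR = c*tau/2 = 1500 * 4.46e-3 / 2 = 3.345

3.345 m


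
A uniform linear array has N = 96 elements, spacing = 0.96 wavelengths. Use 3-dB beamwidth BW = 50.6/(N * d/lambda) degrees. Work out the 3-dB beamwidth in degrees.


BW = 50.6 / (96 * 0.96) = 50.6 / 92.16 = 0.55

0.55 deg


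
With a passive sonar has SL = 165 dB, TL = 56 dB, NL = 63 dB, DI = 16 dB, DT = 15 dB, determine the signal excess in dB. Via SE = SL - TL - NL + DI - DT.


47 dB


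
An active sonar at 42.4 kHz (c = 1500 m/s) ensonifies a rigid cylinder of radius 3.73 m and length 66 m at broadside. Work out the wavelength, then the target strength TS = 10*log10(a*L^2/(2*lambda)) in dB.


Step 1: lambda = c/f = 1500/42400 = 0.03538 m
Step 2: TS = 10*log10(a*L^2/(2*lambda)) = 10*log10(3.73*66^2/(2*0.03538)) = 53.61

53.61 dB


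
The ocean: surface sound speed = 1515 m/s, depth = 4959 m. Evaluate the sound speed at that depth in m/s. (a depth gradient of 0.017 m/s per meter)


c = 1515 + 0.017 * 4959 = 1599.303

1599.303 m/s


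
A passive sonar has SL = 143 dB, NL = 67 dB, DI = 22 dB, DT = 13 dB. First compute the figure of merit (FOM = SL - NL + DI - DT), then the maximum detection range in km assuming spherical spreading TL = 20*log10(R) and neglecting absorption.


Step 1: FOM = SL - NL + DI - DT = 143 - 67 + 22 - 13 = 85 dB
Step 2: at max range FOM = TL = 20*log10(R), so R = 10^(85/20) = 17782.79 m = 17.78 km

17.78 km


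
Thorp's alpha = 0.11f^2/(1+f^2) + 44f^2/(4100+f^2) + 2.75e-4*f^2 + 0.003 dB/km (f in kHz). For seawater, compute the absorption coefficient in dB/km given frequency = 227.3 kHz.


f^2 = 51665.29
alpha = 0.11*51665.29/(1+51665.29) + 44*51665.29/(4100+51665.29) + 2.75e-4*51665.29 + 0.003 = 55.086

55.086 dB/km


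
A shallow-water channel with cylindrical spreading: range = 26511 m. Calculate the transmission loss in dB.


TL = 10*log10(26511) = 44.23

44.23 dB


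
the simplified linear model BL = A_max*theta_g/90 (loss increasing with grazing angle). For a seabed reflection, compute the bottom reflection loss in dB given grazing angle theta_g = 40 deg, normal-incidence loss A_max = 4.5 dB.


2.0 dB


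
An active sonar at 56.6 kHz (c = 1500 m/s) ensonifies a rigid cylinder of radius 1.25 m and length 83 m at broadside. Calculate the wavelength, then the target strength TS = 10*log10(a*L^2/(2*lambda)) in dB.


Step 1: lambda = c/f = 1500/56600 = 0.0265 m
Step 2: TS = 10*log10(a*L^2/(2*lambda)) = 10*log10(1.25*83^2/(2*0.0265)) = 52.11

52.11 dB


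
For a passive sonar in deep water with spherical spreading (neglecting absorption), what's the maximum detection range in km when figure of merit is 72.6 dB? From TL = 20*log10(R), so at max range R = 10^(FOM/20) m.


4.27 km


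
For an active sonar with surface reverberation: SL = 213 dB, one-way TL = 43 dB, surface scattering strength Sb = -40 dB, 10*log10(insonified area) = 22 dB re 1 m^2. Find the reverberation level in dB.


RL = SL - 2*TL + Sb + 10*log10(A) = 213 - 2*43 + (-40) + 22 = 109

109 dB


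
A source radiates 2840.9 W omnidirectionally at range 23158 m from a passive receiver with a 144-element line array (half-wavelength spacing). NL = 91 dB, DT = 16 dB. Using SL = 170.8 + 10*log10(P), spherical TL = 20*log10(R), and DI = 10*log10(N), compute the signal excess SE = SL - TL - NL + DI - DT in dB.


32.62 dB


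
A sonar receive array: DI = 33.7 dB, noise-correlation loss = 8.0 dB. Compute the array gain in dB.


AG = DI - L_corr = 33.7 - 8.0 = 25.7

25.7 dB


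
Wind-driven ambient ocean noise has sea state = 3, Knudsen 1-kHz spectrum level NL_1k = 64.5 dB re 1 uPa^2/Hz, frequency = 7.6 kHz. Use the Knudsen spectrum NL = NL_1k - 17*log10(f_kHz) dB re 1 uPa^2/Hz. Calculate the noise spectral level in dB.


NL = NL_1k - 17*log10(f_kHz) = 64.5 - 17*log10(7.6) = 64.5 - (14.97) = 49.53

49.53 dB


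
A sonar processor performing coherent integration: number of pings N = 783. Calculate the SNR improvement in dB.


28.94 dB


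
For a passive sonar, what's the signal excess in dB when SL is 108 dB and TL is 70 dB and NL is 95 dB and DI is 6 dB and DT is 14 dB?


-65 dB


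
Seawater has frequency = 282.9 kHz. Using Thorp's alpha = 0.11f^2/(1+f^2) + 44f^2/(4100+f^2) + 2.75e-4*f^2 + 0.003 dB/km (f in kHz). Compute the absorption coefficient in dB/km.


f^2 = 80032.41
alpha = 0.11*80032.41/(1+80032.41) + 44*80032.41/(4100+80032.41) + 2.75e-4*80032.41 + 0.003 = 63.978

63.978 dB/km


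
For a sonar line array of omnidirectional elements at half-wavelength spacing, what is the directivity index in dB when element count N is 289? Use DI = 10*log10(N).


24.61 dB


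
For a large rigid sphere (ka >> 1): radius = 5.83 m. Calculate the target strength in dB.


TS = 10*log10(5.83^2 / 4) = 10*log10(8.497225) = 9.29

9.29 dB


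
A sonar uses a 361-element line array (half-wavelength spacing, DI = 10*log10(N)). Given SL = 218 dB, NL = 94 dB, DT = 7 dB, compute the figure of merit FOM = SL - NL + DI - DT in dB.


142.58 dB


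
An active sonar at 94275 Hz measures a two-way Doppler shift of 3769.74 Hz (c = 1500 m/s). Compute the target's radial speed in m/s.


From fd = 2*f*v/c, v = c*fd/(2*f) = 1500 * 3769.74 / (2*94275) = 29.99

29.99 m/s


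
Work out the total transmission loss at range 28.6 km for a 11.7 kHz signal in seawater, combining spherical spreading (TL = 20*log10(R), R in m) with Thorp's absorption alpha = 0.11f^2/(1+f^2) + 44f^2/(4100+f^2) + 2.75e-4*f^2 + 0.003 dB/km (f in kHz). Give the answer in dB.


Step 1 (Thorp): alpha = 0.11*136.89/(1+136.89) + 44*136.89/(4100+136.89) + 2.75e-4*136.89 + 0.003 = 1.5714 dB/km
Step 2: TL_spread = 20*log10(28600) = 89.13 dB
Step 3: TL_abs = alpha*R = 1.5714 * 28.6 = 44.94 dB
Step 4: TL_total = 89.13 + 44.94 = 134.07

134.07 dB


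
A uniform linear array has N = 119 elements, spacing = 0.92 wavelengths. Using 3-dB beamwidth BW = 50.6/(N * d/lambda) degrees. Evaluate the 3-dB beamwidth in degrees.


BW = 50.6 / (119 * 0.92) = 50.6 / 109.48 = 0.46

0.46 deg


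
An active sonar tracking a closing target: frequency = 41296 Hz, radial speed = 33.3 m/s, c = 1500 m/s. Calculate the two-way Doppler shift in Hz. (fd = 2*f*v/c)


fd = 2*f*v/c = 2 * 41296 * 33.3 / 1500 = 1833.54

1833.54 Hz


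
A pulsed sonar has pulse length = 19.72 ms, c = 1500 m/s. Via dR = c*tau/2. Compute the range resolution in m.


dR = c*tau/2 = 1500 * 19.72e-3 / 2 = 14.79

14.79 m


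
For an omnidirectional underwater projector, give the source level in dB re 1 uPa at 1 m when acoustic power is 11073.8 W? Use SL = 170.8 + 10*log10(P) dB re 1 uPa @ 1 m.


SL = 170.8 + 10*log10(11073.8) = 170.8 + 40.44 = 211.24

211.24 dB


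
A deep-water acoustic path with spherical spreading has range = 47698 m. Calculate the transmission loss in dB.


TL = 20*log10(47698) = 93.57

93.57 dB


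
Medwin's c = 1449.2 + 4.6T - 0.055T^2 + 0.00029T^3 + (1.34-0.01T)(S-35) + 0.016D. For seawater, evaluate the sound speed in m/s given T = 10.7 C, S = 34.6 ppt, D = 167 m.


c = 1449.2 + 4.6*10.7 - 0.055*10.7^2 + 0.00029*10.7^3 + (1.34 - 0.01*10.7)*(34.6 - 35) + 0.016*167 = 1494.66

1494.66 m/s


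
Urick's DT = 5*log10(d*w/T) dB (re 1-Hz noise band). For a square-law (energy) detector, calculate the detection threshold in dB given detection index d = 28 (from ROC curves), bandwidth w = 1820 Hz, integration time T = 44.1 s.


DT = 5*log10(d*w/T) = 5*log10(28 * 1820 / 44.1) = 5*log10(1155.56) = 15.31

15.31 dB


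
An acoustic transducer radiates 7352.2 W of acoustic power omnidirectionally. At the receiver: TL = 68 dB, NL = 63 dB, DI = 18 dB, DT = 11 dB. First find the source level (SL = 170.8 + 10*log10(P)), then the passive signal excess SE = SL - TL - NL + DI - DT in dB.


Step 1: SL = 170.8 + 10*log10(7352.2) = 209.46 dB
Step 2: SE = SL - TL - NL + DI - DT = 209.46 - 68 - 63 + 18 - 11 = 85.46

85.46 dB


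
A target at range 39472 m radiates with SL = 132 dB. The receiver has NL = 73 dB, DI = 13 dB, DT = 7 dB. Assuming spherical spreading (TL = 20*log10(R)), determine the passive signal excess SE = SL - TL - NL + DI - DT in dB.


-26.93 dB


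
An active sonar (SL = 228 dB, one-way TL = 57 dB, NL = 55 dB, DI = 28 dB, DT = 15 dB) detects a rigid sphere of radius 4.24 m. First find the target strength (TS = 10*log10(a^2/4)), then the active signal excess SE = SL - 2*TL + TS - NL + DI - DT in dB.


Step 1: TS = 10*log10(4.24^2/4) = 6.53 dB
Step 2: SE = SL - 2*TL + TS - NL + DI - DT = 228 - 2*57 + (6.53) - 55 + 28 - 15 = 78.53

78.53 dB


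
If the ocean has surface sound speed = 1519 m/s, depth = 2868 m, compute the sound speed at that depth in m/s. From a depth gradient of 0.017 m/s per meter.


c = 1519 + 0.017 * 2868 = 1567.756

1567.756 m/s


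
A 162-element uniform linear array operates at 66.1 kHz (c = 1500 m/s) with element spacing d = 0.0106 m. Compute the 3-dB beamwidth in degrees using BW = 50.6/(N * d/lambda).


0.67 deg


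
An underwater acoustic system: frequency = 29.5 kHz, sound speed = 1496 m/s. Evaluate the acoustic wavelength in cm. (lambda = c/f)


5.07 cm


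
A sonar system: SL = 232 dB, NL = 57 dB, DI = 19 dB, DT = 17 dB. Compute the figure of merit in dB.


177 dB


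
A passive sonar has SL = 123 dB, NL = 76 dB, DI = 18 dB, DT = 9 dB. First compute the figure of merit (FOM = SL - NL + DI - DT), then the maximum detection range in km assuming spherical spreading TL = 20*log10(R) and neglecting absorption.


Step 1: FOM = SL - NL + DI - DT = 123 - 76 + 18 - 9 = 56 dB
Step 2: at max range FOM = TL = 20*log10(R), so R = 10^(56/20) = 630.96 m = 0.63 km

0.63 km


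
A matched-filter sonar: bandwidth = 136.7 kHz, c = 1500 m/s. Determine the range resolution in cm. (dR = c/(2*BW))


dR = c/(2*BW) = 1500 / (2 * 136.7e3) = 0.0055 m = 0.55 cm

0.55 cm


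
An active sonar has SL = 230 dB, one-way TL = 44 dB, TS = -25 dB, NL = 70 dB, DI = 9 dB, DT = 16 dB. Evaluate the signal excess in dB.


SE = SL - 2*TL + TS - NL + DI - DT = 230 - 2*44 + (-25) - 70 + 9 - 16 = 40

40 dB


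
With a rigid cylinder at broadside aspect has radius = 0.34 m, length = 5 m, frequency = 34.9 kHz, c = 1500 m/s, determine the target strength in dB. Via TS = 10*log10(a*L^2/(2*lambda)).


lambda = 1500/34900 = 0.04298 m
TS = 10*log10(0.34*5^2/(2*0.04298)) = 19.95

19.95 dB


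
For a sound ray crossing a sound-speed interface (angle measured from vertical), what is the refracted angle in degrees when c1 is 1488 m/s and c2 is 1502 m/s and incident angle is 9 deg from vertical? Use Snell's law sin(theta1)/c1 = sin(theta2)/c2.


sin(theta2) = (c2/c1)*sin(theta1) = (1502/1488)*sin(9 deg) = 0.15791
theta2 = arcsin(0.15791) = 9.09

9.09 deg


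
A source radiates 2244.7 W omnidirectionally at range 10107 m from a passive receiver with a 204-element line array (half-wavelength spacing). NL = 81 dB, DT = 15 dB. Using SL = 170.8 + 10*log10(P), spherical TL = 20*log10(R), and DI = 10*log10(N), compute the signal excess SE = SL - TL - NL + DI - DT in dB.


Step 1: SL = 170.8 + 10*log10(2244.7) = 204.31 dB
Step 2: TL = 20*log10(10107) = 80.09 dB
Step 3: DI = 10*log10(204) = 23.1 dB
Step 4: SE = SL - TL - NL + DI - DT = 204.31 - 80.09 - 81 + 23.1 - 15 = 51.32

51.32 dB


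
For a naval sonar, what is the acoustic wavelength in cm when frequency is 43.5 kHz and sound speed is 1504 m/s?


lambda = c/f = 1504 / 43500 = 0.0346 m = 3.46 cm

3.46 cm


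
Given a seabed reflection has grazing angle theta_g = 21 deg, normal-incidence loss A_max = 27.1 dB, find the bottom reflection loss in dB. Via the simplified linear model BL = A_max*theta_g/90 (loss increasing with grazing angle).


BL = A_max * theta_g / 90 = 27.1 * 21 / 90 = 6.32

6.32 dB


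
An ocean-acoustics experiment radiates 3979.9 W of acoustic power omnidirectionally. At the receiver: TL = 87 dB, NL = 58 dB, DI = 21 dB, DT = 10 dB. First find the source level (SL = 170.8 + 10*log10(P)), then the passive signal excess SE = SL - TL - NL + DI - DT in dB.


Step 1: SL = 170.8 + 10*log10(3979.9) = 206.8 dB
Step 2: SE = SL - TL - NL + DI - DT = 206.8 - 87 - 58 + 21 - 10 = 72.8

72.8 dB


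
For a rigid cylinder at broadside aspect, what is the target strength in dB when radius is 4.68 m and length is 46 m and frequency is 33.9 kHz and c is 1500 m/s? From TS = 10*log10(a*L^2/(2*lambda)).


lambda = 1500/33900 = 0.04425 m
TS = 10*log10(4.68*46^2/(2*0.04425)) = 50.49

50.49 dB


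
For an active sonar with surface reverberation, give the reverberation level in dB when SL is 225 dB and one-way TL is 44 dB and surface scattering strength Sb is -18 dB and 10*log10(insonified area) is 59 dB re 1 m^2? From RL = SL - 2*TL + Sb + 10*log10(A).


178 dB


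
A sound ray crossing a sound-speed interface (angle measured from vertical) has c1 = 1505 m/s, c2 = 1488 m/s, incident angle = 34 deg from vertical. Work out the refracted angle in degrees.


33.56 deg


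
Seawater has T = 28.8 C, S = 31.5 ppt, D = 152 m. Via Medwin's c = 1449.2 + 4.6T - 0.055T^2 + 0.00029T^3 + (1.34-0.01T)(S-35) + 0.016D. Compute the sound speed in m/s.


c = 1449.2 + 4.6*28.8 - 0.055*28.8^2 + 0.00029*28.8^3 + (1.34 - 0.01*28.8)*(31.5 - 35) + 0.016*152 = 1541.74

1541.74 m/s


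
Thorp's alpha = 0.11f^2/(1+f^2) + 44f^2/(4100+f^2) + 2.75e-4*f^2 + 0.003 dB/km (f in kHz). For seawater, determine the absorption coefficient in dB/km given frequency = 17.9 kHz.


f^2 = 320.41
alpha = 0.11*320.41/(1+320.41) + 44*320.41/(4100+320.41) + 2.75e-4*320.41 + 0.003 = 3.39

3.39 dB/km


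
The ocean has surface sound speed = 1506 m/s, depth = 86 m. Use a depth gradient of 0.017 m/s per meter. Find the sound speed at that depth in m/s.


c = 1506 + 0.017 * 86 = 1507.462

1507.462 m/s


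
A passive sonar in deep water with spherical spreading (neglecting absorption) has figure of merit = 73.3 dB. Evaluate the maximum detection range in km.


At max range FOM = TL, so 20*log10(R) = 73.3
R = 10^(73.3/20) = 4623.81 m = 4.62 km

4.62 km


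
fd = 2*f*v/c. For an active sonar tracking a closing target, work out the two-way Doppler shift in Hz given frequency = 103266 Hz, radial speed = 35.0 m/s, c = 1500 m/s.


fd = 2*f*v/c = 2 * 103266 * 35.0 / 1500 = 4819.08

4819.08 Hz


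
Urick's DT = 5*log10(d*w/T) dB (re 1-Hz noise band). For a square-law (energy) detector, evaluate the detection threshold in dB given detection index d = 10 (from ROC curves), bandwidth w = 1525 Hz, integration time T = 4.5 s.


17.65 dB


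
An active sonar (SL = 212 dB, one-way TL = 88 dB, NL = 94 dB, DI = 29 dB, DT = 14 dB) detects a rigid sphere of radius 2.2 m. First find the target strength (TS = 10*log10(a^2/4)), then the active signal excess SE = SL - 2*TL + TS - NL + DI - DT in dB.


Step 1: TS = 10*log10(2.2^2/4) = 0.83 dB
Step 2: SE = SL - 2*TL + TS - NL + DI - DT = 212 - 2*88 + (0.83) - 94 + 29 - 14 = -42.17

-42.17 dB


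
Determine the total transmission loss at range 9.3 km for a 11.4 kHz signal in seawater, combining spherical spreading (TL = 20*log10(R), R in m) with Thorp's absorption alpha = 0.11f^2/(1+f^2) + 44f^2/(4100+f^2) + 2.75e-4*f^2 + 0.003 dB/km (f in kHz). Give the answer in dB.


Step 1 (Thorp): alpha = 0.11*129.96/(1+129.96) + 44*129.96/(4100+129.96) + 2.75e-4*129.96 + 0.003 = 1.4997 dB/km
Step 2: TL_spread = 20*log10(9300) = 79.37 dB
Step 3: TL_abs = alpha*R = 1.4997 * 9.3 = 13.95 dB
Step 4: TL_total = 79.37 + 13.95 = 93.32

93.32 dB


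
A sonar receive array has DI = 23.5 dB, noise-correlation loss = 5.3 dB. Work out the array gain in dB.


AG = DI - L_corr = 23.5 - 5.3 = 18.2

18.2 dB


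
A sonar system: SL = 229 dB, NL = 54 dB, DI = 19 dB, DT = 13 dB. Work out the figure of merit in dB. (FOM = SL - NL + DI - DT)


FOM = SL - NL + DI - DT = 229 - 54 + 19 - 13 = 181

181 dB


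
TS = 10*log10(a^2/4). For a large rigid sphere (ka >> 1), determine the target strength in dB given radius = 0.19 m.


-20.45 dB


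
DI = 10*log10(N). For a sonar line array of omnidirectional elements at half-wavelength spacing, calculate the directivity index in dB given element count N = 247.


23.93 dB


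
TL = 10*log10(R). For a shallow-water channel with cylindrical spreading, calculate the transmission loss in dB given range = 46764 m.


TL = 10*log10(46764) = 46.7

46.7 dB


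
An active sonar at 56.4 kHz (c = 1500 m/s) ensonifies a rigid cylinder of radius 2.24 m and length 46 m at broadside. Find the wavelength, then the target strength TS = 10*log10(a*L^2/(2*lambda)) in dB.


Step 1: lambda = c/f = 1500/56400 = 0.0266 m
Step 2: TS = 10*log10(a*L^2/(2*lambda)) = 10*log10(2.24*46^2/(2*0.0266)) = 49.5

49.5 dB


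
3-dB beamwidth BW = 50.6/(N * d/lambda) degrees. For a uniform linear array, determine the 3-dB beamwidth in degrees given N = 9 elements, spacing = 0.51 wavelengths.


11.02 deg


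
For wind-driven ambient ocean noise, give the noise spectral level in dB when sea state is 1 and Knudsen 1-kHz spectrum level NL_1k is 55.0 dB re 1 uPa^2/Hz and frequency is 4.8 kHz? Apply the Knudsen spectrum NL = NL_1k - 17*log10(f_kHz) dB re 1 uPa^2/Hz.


43.42 dB


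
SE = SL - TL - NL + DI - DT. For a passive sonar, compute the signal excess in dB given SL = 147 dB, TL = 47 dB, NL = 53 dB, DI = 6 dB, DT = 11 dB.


42 dB


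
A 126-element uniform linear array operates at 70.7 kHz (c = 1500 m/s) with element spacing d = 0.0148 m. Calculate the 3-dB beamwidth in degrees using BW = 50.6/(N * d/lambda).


Step 1: lambda = 1500/70700 = 0.02122 m
Step 2: d/lambda = 0.0148/0.02122 = 0.6975
Step 3: BW = 50.6/(N * d/lambda) = 50.6/(126 * 0.6975) = 0.58

0.58 deg


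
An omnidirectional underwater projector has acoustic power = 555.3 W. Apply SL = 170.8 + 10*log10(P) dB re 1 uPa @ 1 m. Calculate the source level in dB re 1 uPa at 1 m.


SL = 170.8 + 10*log10(555.3) = 170.8 + 27.45 = 198.25

198.25 dB


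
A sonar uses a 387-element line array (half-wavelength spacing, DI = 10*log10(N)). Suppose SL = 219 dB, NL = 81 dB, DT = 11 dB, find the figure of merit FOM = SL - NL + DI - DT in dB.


Step 1: DI = 10*log10(387) = 25.88 dB
Step 2: FOM = SL - NL + DI - DT = 219 - 81 + 25.88 - 11 = 152.88

152.88 dB


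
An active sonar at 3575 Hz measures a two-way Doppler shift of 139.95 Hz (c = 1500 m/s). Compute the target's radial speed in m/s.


From fd = 2*f*v/c, v = c*fd/(2*f) = 1500 * 139.95 / (2*3575) = 29.36

29.36 m/s


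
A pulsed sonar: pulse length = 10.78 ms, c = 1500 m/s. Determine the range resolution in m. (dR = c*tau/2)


dR = c*tau/2 = 1500 * 10.78e-3 / 2 = 8.085

8.085 m


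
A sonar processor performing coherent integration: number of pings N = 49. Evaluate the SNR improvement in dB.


16.9 dB


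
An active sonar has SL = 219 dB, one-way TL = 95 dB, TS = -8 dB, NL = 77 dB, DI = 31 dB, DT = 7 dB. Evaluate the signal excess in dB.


SE = SL - 2*TL + TS - NL + DI - DT = 219 - 2*95 + (-8) - 77 + 31 - 7 = -32

-32 dB


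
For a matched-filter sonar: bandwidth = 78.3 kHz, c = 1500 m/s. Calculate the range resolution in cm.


dR = c/(2*BW) = 1500 / (2 * 78.3e3) = 0.0096 m = 0.96 cm

0.96 cm


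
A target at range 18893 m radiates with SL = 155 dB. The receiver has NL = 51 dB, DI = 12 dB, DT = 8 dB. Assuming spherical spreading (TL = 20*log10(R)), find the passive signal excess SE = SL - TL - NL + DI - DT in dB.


Step 1: TL = 20*log10(18893) = 85.53 dB
Step 2: SE = 155 - 85.53 - 51 + 12 - 8 = 22.47

22.47 dB


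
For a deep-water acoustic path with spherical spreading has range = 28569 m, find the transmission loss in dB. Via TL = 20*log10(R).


TL = 20*log10(28569) = 89.12

89.12 dB


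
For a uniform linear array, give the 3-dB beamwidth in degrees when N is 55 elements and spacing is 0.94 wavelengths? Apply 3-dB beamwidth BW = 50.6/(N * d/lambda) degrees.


0.98 deg


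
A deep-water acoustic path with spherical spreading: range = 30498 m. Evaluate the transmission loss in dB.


TL = 20*log10(30498) = 89.69

89.69 dB


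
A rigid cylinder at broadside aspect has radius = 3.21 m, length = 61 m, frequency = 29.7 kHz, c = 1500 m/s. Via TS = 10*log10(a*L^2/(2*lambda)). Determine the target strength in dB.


lambda = 1500/29700 = 0.05051 m
TS = 10*log10(3.21*61^2/(2*0.05051)) = 50.73

50.73 dB


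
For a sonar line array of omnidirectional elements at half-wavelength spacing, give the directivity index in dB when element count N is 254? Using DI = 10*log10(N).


24.05 dB


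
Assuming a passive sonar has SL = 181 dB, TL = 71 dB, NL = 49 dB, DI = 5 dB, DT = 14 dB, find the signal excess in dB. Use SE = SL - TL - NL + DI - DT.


52 dB


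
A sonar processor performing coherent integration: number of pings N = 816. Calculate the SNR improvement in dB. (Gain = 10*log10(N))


Gain = 10*log10(816) = 29.12

29.12 dB


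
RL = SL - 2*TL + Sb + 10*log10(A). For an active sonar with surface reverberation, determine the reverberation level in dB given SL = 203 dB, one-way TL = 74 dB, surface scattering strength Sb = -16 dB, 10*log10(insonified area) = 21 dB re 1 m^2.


RL = SL - 2*TL + Sb + 10*log10(A) = 203 - 2*74 + (-16) + 21 = 60

60 dB


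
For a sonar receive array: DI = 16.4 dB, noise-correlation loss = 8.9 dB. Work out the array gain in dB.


AG = DI - L_corr = 16.4 - 8.9 = 7.5

7.5 dB


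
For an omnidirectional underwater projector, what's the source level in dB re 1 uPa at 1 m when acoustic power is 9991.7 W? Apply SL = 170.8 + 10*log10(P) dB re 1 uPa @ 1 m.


SL = 170.8 + 10*log10(9991.7) = 170.8 + 40.0 = 210.8

210.8 dB


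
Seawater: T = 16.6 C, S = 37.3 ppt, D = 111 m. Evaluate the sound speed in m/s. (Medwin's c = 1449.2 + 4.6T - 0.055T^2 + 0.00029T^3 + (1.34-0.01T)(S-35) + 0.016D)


c = 1449.2 + 4.6*16.6 - 0.055*16.6^2 + 0.00029*16.6^3 + (1.34 - 0.01*16.6)*(37.3 - 35) + 0.016*111 = 1516.21

1516.21 m/s


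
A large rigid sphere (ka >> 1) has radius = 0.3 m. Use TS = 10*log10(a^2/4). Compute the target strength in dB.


TS = 10*log10(0.3^2 / 4) = 10*log10(0.0225) = -16.48

-16.48 dB


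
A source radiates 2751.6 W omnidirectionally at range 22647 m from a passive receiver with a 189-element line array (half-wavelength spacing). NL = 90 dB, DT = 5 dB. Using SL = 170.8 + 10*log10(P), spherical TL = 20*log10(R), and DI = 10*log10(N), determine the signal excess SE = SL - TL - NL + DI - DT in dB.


Step 1: SL = 170.8 + 10*log10(2751.6) = 205.2 dB
Step 2: TL = 20*log10(22647) = 87.1 dB
Step 3: DI = 10*log10(189) = 22.76 dB
Step 4: SE = SL - TL - NL + DI - DT = 205.2 - 87.1 - 90 + 22.76 - 5 = 45.86

45.86 dB


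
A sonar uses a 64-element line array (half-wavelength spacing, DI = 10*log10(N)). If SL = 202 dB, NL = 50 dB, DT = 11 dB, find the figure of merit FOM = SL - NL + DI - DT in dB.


Step 1: DI = 10*log10(64) = 18.06 dB
Step 2: FOM = SL - NL + DI - DT = 202 - 50 + 18.06 - 11 = 159.06

159.06 dB


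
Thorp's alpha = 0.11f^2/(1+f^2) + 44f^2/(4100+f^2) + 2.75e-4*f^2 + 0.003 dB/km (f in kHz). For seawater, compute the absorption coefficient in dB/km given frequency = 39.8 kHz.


f^2 = 1584.04
alpha = 0.11*1584.04/(1+1584.04) + 44*1584.04/(4100+1584.04) + 2.75e-4*1584.04 + 0.003 = 12.811

12.811 dB/km


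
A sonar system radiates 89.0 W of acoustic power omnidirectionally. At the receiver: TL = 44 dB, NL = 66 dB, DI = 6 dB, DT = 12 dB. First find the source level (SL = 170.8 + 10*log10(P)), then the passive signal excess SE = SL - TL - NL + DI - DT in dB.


Step 1: SL = 170.8 + 10*log10(89.0) = 190.29 dB
Step 2: SE = SL - TL - NL + DI - DT = 190.29 - 44 - 66 + 6 - 12 = 74.29

74.29 dB


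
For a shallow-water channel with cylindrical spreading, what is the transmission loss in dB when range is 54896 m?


TL = 10*log10(54896) = 47.4

47.4 dB


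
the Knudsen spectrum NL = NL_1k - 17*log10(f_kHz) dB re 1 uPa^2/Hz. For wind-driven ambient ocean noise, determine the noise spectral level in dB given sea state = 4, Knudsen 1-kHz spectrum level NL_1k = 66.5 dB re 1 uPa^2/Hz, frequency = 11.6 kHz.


NL = NL_1k - 17*log10(f_kHz) = 66.5 - 17*log10(11.6) = 66.5 - (18.1) = 48.4

48.4 dB


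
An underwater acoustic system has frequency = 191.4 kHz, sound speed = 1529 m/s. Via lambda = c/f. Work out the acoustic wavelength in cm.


lambda = c/f = 1529 / 191400 = 0.008 m = 0.8 cm

0.8 cm


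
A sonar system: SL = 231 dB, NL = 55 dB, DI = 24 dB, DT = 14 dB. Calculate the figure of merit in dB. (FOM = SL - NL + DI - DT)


186 dB


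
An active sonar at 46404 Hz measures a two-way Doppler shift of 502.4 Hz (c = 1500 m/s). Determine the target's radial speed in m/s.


8.12 m/s


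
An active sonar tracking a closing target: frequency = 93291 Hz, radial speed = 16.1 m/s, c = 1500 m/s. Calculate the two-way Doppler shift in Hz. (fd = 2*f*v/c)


2002.65 Hz


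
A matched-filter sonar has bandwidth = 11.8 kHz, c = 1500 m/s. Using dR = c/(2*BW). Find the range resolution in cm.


dR = c/(2*BW) = 1500 / (2 * 11.8e3) = 0.0636 m = 6.36 cm

6.36 cm


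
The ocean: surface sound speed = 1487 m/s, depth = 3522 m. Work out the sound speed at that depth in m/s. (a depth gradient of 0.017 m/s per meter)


1546.874 m/s


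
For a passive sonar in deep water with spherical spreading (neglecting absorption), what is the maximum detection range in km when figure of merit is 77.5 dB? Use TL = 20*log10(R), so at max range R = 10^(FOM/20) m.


At max range FOM = TL, so 20*log10(R) = 77.5
R = 10^(77.5/20) = 7498.94 m = 7.5 km

7.5 km


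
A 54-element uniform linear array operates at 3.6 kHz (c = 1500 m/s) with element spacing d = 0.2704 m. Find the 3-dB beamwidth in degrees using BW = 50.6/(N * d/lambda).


Step 1: lambda = 1500/3600 = 0.41667 m
Step 2: d/lambda = 0.2704/0.41667 = 0.649
Step 3: BW = 50.6/(N * d/lambda) = 50.6/(54 * 0.649) = 1.44

1.44 deg


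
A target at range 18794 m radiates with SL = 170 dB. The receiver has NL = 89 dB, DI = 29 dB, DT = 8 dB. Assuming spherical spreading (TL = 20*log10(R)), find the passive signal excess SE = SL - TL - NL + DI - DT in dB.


Step 1: TL = 20*log10(18794) = 85.48 dB
Step 2: SE = 170 - 85.48 - 89 + 29 - 8 = 16.52

16.52 dB


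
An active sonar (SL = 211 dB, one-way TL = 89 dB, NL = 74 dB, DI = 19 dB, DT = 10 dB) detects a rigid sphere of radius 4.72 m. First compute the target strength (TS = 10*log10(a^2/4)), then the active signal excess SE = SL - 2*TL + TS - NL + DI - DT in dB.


Step 1: TS = 10*log10(4.72^2/4) = 7.46 dB
Step 2: SE = SL - 2*TL + TS - NL + DI - DT = 211 - 2*89 + (7.46) - 74 + 19 - 10 = -24.54

-24.54 dB


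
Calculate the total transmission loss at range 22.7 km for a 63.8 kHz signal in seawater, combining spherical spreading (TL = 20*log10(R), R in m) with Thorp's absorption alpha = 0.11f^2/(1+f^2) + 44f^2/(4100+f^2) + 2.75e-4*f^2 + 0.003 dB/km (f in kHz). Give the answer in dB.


Step 1 (Thorp): alpha = 0.11*4070.44/(1+4070.44) + 44*4070.44/(4100+4070.44) + 2.75e-4*4070.44 + 0.003 = 23.1527 dB/km
Step 2: TL_spread = 20*log10(22700) = 87.12 dB
Step 3: TL_abs = alpha*R = 23.1527 * 22.7 = 525.57 dB
Step 4: TL_total = 87.12 + 525.57 = 612.69

612.69 dB


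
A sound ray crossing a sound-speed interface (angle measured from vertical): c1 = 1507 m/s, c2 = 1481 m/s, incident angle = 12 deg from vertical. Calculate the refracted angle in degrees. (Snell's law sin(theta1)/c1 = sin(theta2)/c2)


11.79 deg


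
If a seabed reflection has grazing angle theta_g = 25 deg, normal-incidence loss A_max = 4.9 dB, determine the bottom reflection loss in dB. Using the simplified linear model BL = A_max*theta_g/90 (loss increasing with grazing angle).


1.36 dB


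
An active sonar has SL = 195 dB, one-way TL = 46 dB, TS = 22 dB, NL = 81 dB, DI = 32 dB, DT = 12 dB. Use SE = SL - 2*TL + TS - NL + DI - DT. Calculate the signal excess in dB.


SE = SL - 2*TL + TS - NL + DI - DT = 195 - 2*46 + (22) - 81 + 32 - 12 = 64

64 dB


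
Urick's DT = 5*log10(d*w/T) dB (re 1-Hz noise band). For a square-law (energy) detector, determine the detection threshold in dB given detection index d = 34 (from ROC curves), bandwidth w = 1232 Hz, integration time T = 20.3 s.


DT = 5*log10(d*w/T) = 5*log10(34 * 1232 / 20.3) = 5*log10(2063.45) = 16.57

16.57 dB


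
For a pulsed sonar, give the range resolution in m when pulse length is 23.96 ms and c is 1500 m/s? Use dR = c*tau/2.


dR = c*tau/2 = 1500 * 23.96e-3 / 2 = 17.97

17.97 m


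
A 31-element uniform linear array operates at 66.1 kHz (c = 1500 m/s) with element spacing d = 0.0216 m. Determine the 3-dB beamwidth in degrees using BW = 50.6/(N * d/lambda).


Step 1: lambda = 1500/66100 = 0.02269 m
Step 2: d/lambda = 0.0216/0.02269 = 0.952
Step 3: BW = 50.6/(N * d/lambda) = 50.6/(31 * 0.952) = 1.71

1.71 deg


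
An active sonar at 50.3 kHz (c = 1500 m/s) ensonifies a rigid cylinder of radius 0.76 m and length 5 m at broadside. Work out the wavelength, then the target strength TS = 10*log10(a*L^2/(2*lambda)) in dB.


Step 1: lambda = c/f = 1500/50300 = 0.02982 m
Step 2: TS = 10*log10(a*L^2/(2*lambda)) = 10*log10(0.76*5^2/(2*0.02982)) = 25.03

25.03 dB


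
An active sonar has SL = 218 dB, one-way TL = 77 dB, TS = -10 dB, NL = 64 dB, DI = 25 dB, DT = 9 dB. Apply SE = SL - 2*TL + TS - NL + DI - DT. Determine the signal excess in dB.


6 dB


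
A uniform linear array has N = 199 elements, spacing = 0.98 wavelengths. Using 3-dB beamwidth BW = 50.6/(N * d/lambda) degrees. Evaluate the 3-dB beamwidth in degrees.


0.26 deg


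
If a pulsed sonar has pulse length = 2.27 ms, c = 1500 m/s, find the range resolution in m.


dR = c*tau/2 = 1500 * 2.27e-3 / 2 = 1.7025

1.7025 m


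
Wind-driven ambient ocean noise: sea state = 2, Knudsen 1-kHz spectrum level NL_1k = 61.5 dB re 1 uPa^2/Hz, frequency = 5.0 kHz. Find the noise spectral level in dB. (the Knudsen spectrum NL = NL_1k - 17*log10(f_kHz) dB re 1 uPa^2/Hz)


NL = NL_1k - 17*log10(f_kHz) = 61.5 - 17*log10(5.0) = 61.5 - (11.88) = 49.62

49.62 dB


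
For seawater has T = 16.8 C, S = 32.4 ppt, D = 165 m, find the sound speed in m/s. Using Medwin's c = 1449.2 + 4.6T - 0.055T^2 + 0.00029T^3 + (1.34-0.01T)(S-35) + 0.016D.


1511.92 m/s


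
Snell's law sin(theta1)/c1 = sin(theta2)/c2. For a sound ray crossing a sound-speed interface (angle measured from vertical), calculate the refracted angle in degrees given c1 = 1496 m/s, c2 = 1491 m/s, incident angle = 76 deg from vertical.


sin(theta2) = (c2/c1)*sin(theta1) = (1491/1496)*sin(76 deg) = 0.96705
theta2 = arcsin(0.96705) = 75.25

75.25 deg


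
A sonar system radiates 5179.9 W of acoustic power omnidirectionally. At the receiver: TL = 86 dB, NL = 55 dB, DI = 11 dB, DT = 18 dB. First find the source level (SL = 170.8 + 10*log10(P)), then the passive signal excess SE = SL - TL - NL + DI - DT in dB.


Step 1: SL = 170.8 + 10*log10(5179.9) = 207.94 dB
Step 2: SE = SL - TL - NL + DI - DT = 207.94 - 86 - 55 + 11 - 18 = 59.94

59.94 dB


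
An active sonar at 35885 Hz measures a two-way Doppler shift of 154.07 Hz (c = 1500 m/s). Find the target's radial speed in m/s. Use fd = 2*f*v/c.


From fd = 2*f*v/c, v = c*fd/(2*f) = 1500 * 154.07 / (2*35885) = 3.22

3.22 m/s


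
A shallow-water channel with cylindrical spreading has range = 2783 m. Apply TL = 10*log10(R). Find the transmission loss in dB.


TL = 10*log10(2783) = 34.45

34.45 dB


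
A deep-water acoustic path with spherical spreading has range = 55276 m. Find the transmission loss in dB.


94.85 dB


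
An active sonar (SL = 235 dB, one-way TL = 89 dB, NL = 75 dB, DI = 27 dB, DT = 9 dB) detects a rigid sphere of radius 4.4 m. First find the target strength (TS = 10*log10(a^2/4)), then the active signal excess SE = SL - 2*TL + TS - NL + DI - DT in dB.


Step 1: TS = 10*log10(4.4^2/4) = 6.85 dB
Step 2: SE = SL - 2*TL + TS - NL + DI - DT = 235 - 2*89 + (6.85) - 75 + 27 - 9 = 6.85

6.85 dB


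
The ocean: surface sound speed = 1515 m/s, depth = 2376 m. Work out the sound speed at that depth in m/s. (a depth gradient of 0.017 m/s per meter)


1555.392 m/s


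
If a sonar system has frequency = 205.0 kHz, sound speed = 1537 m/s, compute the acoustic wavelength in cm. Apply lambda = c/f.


lambda = c/f = 1537 / 205000 = 0.0075 m = 0.75 cm

0.75 cm


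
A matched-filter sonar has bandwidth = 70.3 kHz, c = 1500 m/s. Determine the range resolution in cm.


dR = c/(2*BW) = 1500 / (2 * 70.3e3) = 0.0107 m = 1.07 cm

1.07 cm


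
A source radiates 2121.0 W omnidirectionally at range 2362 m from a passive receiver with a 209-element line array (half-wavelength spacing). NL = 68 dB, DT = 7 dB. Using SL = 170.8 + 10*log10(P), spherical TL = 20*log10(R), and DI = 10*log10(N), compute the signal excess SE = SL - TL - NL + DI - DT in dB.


Step 1: SL = 170.8 + 10*log10(2121.0) = 204.07 dB
Step 2: TL = 20*log10(2362) = 67.47 dB
Step 3: DI = 10*log10(209) = 23.2 dB
Step 4: SE = SL - TL - NL + DI - DT = 204.07 - 67.47 - 68 + 23.2 - 7 = 84.8

84.8 dB


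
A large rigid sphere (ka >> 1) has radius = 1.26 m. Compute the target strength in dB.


-4.01 dB


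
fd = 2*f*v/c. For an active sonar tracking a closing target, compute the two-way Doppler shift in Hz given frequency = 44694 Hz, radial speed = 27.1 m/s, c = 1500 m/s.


fd = 2*f*v/c = 2 * 44694 * 27.1 / 1500 = 1614.94

1614.94 Hz


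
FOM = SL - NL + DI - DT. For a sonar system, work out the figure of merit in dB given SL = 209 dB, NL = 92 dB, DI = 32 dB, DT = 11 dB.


FOM = SL - NL + DI - DT = 209 - 92 + 32 - 11 = 138

138 dB


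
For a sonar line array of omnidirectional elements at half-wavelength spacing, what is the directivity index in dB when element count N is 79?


18.98 dB


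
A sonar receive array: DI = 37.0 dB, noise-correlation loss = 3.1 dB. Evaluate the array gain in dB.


33.9 dB


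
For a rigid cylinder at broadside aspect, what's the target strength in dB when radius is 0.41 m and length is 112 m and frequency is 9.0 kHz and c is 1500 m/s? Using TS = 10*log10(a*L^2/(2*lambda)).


lambda = 1500/9000 = 0.16667 m
TS = 10*log10(0.41*112^2/(2*0.16667)) = 41.88

41.88 dB


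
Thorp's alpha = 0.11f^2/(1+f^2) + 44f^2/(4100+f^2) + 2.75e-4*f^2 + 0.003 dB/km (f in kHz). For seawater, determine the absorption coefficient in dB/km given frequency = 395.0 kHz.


85.893 dB/km


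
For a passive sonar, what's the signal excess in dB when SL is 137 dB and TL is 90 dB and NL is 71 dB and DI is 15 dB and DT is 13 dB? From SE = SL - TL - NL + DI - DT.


-22 dB


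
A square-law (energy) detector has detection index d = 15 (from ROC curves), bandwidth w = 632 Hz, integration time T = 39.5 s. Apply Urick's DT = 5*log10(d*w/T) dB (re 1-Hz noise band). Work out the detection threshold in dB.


11.9 dB


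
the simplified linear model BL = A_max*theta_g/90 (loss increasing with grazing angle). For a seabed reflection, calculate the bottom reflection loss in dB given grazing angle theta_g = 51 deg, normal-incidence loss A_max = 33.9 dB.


BL = A_max * theta_g / 90 = 33.9 * 51 / 90 = 19.21

19.21 dB


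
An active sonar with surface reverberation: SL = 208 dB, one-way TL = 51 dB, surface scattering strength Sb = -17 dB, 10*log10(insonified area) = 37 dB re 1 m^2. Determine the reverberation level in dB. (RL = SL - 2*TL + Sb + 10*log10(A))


RL = SL - 2*TL + Sb + 10*log10(A) = 208 - 2*51 + (-17) + 37 = 126

126 dB


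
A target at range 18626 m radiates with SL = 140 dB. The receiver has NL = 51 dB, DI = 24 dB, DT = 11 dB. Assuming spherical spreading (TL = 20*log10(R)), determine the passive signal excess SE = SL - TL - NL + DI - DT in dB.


Step 1: TL = 20*log10(18626) = 85.4 dB
Step 2: SE = 140 - 85.4 - 51 + 24 - 11 = 16.6

16.6 dB


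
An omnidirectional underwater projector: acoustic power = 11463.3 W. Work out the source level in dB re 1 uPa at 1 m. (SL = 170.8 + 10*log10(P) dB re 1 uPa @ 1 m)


211.39 dB


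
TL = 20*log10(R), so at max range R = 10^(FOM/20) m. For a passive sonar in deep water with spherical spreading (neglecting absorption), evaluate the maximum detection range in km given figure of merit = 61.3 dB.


At max range FOM = TL, so 20*log10(R) = 61.3
R = 10^(61.3/20) = 1161.45 m = 1.16 km

1.16 km


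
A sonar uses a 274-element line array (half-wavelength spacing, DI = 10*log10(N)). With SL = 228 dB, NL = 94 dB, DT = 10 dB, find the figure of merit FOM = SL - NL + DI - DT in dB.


Step 1: DI = 10*log10(274) = 24.38 dB
Step 2: FOM = SL - NL + DI - DT = 228 - 94 + 24.38 - 10 = 148.38

148.38 dB


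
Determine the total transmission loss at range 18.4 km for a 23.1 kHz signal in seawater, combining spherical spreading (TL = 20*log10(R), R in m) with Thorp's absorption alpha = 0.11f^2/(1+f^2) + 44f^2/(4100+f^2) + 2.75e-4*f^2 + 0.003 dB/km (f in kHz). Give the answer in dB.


Step 1 (Thorp): alpha = 0.11*533.61/(1+533.61) + 44*533.61/(4100+533.61) + 2.75e-4*533.61 + 0.003 = 5.3266 dB/km
Step 2: TL_spread = 20*log10(18400) = 85.3 dB
Step 3: TL_abs = alpha*R = 5.3266 * 18.4 = 98.01 dB
Step 4: TL_total = 85.3 + 98.01 = 183.31

183.31 dB


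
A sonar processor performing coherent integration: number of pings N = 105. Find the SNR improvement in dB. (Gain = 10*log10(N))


Gain = 10*log10(105) = 20.21

20.21 dB


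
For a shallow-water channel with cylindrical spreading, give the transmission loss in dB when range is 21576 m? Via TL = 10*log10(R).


TL = 10*log10(21576) = 43.34

43.34 dB


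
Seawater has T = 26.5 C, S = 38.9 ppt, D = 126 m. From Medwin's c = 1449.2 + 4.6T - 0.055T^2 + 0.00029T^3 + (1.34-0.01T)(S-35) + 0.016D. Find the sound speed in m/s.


c = 1449.2 + 4.6*26.5 - 0.055*26.5^2 + 0.00029*26.5^3 + (1.34 - 0.01*26.5)*(38.9 - 35) + 0.016*126 = 1544.08

1544.08 m/s


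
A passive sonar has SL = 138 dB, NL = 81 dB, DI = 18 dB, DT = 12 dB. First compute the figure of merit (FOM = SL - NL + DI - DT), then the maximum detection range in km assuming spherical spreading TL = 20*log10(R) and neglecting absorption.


Step 1: FOM = SL - NL + DI - DT = 138 - 81 + 18 - 12 = 63 dB
Step 2: at max range FOM = TL = 20*log10(R), so R = 10^(63/20) = 1412.54 m = 1.41 km

1.41 km


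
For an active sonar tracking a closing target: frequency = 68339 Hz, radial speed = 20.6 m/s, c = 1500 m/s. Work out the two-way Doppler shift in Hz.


fd = 2*f*v/c = 2 * 68339 * 20.6 / 1500 = 1877.04

1877.04 Hz
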